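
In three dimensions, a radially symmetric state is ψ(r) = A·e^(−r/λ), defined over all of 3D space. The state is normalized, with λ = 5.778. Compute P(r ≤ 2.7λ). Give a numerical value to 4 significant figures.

Integrate the radial probability density 4πr²|ψ|² over r ≤ 2.7λ.
A² is fixed by ∫₀^∞ 4πr²|ψ|² dr = 1, i.e. A² = (π·λ^3)^(−1).
Substituting u = r/λ, A², 4π and the length scale all cancel in the ratio: P = ∫_{0}^{2.7} u^2·e^(-2·u) du / ∫_{0}^{∞} u^2·e^(-2·u) du.
An antiderivative of u^2·e^(-2·u) is -(2·u^2 + 2·u + 1)·e^(-2·u)/4; evaluating from 0 to 2.7 gives 1/4 - 1049·e^(-27/5)/200, while the full integral is 1/4.
This evaluates to P = 0.90524.

P ≈ 0.9052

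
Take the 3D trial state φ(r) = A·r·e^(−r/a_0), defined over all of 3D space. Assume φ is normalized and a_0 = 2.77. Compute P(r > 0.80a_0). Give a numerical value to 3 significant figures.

With dV = 4πr²dr, the probability is ∫|φ|² dV over r > 0.80a_0.
Normalization gives A² = 1/(3·π·a_0^5).
In terms of u = r/a_0 (A², 4π and the length scale all cancel between numerator and denominator), P = [∫_{0.80}^{∞} u^4·e^(-2·u) du] / [∫_{0}^{∞} u^4·e^(-2·u) du].
Using ∫ u^4·e^(-2·u) du = -(u^4/2 + u^3 + 3·u^2/2 + 3·u/2 + 3/4)·e^(-2·u), the numerator is 9067·e^(-8/5)/2500 and the denominator is 3/4.
Taking the ratio yields P = 0.9763.

P ≈ 0.976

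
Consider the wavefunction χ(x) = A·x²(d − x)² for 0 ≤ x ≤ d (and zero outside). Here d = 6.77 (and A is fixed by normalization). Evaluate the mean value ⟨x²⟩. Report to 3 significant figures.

By definition ⟨x²⟩ = ∫ x^2 |χ(x)|² dx.
The ratio of the moment integral to the normalization integral gives ⟨x²⟩ = 3·d^2/11.
With d = 6.77, ⟨x^2⟩ = 12.50.

⟨x^2⟩ ≈ 12.5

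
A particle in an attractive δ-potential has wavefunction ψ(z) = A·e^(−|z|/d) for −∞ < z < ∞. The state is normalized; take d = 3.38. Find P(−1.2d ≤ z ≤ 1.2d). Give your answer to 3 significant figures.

P ≈ 0.909

P = ∫_{−1.2d}^{1.2d} |ψ(z)|² dz.
With A² fixed by ∫|ψ|² = 1, i.e. A² = (d)^(−1), substitute and integrate.
By symmetry take twice the z ≥ 0 contribution in numerator and denominator; the 2's cancel. In terms of u = z/d (A² and the length scale cancel between numerator and denominator), P = [∫_{0}^{1.2} e^(-2·u) du] / [∫_{0}^{∞} e^(-2·u) du].
An antiderivative of e^(-2·u) is -e^(-2·u)/2; evaluating from 0 to 1.2 gives 1/2 - e^(-12/5)/2, while the full integral is 1/2.
The result is P = 0.9093.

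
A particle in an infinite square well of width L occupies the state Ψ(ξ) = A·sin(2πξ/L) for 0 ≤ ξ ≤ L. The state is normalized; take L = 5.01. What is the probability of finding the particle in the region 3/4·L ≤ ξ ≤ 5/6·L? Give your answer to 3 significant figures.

P ≈ 0.152

P = ∫_{3/4·L}^{5/6·L} |Ψ(ξ)|² dξ.
Since A² = 1/(L/2), this is the region integral divided by the full normalization integral.
Substituting u = ξ/L, A² and the length scale cancel in the ratio: P = ∫_{3/4}^{5/6} sin(2·π·u)^2 du / ∫_{0}^{1} sin(2·π·u)^2 du.
Using ∫ sin(2·π·u)^2 du = u/2 - sin(4·π·u)/(8·π), the numerator is √(3)/(16·π) + 1/24 and the denominator is 1/2.
Taking the ratio, P = (√(3)/8 + π/12)/π.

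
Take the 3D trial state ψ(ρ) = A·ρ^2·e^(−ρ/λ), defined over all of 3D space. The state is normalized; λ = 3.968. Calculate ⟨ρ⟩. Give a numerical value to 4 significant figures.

⟨ρ⟩ ≈ 13.89

The expectation value is the |ψ|²-weighted average of ρ: ∫ ρ|ψ|² 4πρ² dρ.
Using ∫₀^∞ ρⁿ e^(−αρ) dρ = n!/αⁿ⁺¹, since the A² factors cancel between numerator and denominator, ⟨ρ⟩ = 7·λ/2.
With λ = 3.968, ⟨ρ⟩ = 13.888.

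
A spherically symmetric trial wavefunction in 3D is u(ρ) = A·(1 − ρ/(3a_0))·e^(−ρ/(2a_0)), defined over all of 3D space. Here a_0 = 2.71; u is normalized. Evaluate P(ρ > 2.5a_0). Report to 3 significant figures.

P ≈ 0.651

P = ∫ |u|² 4πρ² dρ over ρ > 2.5a_0.
The full normalization integral is A²·[8·π·a_0^3/3] = 1, fixing A².
Let t = ρ/a_0; then A², 4π and the length scale all cancel, so P = ∫_{2.5}^{∞} t^2·(1 - t/3)^2·e^(-t) dt ÷ ∫_{0}^{∞} t^2·(1 - t/3)^2·e^(-t) dt.
An antiderivative of t^2·(1 - t/3)^2·e^(-t) is (-t^4 + 2·t^3 - 3·t^2 - 6·t - 6)·e^(-t)/9; evaluating from 2.5 to ∞ gives 761·e^(-5/2)/144, while the full integral is 2/3.
Taking the ratio yields P = 0.6507.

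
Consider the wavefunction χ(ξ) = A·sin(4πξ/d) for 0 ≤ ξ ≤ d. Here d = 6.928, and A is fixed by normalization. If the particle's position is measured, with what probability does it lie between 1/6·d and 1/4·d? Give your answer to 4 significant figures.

P ≈ 0.04888

The probability is P = ∫ |χ|² dξ over [1/6·d, 1/4·d].
With A² fixed by ∫|χ|² = 1, i.e. A² = (d/2)^(−1), substitute and integrate.
In terms of u = ξ/d (A² and the length scale cancel between numerator and denominator), P = [∫_{1/6}^{1/4} sin(4·π·u)^2 du] / [∫_{0}^{1} sin(4·π·u)^2 du].
With ∫ sin(4·π·u)^2 du = u/2 - sin(4·π·u)·cos(4·π·u)/(8·π) + C, the region integral is -√(3)/(32·π) + 1/24 and the full one is 1/2.
The result is P = (-√(3)/16 + π/12)/π.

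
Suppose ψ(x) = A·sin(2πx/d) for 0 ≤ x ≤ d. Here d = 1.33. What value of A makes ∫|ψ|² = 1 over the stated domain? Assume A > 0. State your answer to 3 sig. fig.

Normalization requires ∫|ψ|² dx = 1, integrated from 0 to d.
Using sin²θ = (1 − cos 2θ)/2, ∫|ψ|² dx = A²·(d/2).
With d = 1.33: A² = 1.504 and A = 1.226.

A ≈ 1.23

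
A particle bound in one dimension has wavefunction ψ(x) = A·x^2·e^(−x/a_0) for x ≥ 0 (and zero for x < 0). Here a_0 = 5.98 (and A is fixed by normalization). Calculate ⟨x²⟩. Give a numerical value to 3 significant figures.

⟨x^2⟩ ≈ 268

By definition ⟨x²⟩ = ∫ x^2 |ψ(x)|² dx.
Recall ∫₀^∞ x^m e^(−x/β) dx = m!·β^(m+1), since the A² factors cancel between numerator and denominator, ⟨x²⟩ = 15·a_0^2/2.
With a_0 = 5.98, ⟨x^2⟩ = 268.2.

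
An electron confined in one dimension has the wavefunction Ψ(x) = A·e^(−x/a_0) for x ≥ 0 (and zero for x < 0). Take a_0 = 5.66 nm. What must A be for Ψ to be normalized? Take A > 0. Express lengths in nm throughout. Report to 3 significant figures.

Normalization requires ∫|Ψ|² dx = 1, integrated from 0 to ∞.
With ∫₀^∞ x^0 e^(−αx) dx = 0!/α^1, ∫|Ψ|² dx = A²·(a_0/2).
Setting this equal to 1 gives A² = 1/(a_0/2).
Substituting a_0 = 5.66 gives A² = 0.3534, so A = 0.5944.

A ≈ 0.594 nm^(-1/2)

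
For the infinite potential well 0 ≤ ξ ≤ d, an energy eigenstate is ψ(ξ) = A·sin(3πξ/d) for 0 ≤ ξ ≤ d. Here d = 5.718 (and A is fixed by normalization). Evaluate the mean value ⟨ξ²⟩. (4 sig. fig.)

⟨ξ^2⟩ ≈ 10.71

⟨ξ²⟩ = ∫ ξ^2 |ψ|² dξ over the full domain.
Using sin²θ = (1 − cos 2θ)/2, evaluating both integrals, ⟨ξ²⟩ = -d^2/(18·π^2) + d^2/3.
With d = 5.718, ⟨ξ^2⟩ = 10.714.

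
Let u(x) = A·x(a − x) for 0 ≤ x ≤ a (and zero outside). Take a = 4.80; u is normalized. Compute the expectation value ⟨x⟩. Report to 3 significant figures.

By definition ⟨x⟩ = ∫ x |u(x)|² dx.
Expanding the polynomial and integrating term by term, the ratio of the moment integral to the normalization integral gives ⟨x⟩ = a/2.
Putting a = 4.80 gives 2.400.

⟨x⟩ ≈ 2.40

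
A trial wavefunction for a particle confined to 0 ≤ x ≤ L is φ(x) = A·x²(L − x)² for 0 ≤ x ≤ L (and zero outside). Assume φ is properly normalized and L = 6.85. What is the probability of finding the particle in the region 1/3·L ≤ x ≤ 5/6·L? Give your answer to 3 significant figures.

P ≈ 0.846

|φ|² is the probability density, so P = ∫_{1/3·L}^{5/6·L} |φ|² dx.
With A² fixed by ∫|φ|² = 1, i.e. A² = (L^9/630)^(−1), substitute and integrate.
Substituting u = x/L, A² and the length scale cancel in the ratio: P = ∫_{1/3}^{5/6} u^4·(1 - u)^4 du / ∫_{0}^{1} u^4·(1 - u)^4 du.
Using ∫ u^4·(1 - u)^4 du = u^5·(70·u^4 - 315·u^3 + 540·u^2 - 420·u + 126)/630, the numerator is ≈ 0.0013432 and the denominator is 1/630.
This works out to P = 0.8462.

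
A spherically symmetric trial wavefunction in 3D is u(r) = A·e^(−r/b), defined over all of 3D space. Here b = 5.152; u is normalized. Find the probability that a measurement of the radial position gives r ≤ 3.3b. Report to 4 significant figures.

P ≈ 0.9600

Integrate the radial probability density 4πr²|u|² over r ≤ 3.3b.
A² is fixed by ∫₀^∞ 4πr²|u|² dr = 1, i.e. A² = (π·b^3)^(−1).
In terms of t = r/b (A², 4π and the length scale all cancel between numerator and denominator), P = [∫_{0}^{3.3} t^2·e^(-2·t) dt] / [∫_{0}^{∞} t^2·e^(-2·t) dt].
Using ∫ t^2·e^(-2·t) dt = -(2·t^2 + 2·t + 1)·e^(-2·t)/4, the numerator is 1/4 - 1469·e^(-33/5)/200 and the denominator is 1/4.
The region integral divided by the full integral gives P = 0.96003.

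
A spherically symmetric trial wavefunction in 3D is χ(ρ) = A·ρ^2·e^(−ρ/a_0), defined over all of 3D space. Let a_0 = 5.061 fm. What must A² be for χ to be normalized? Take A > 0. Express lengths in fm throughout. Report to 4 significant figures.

The normalization condition is ∫|χ|² 4πρ² dρ = 1 from 0 to ∞.
In 3D with spherical symmetry the volume element is 4πρ² dρ.
The integral (without the A² prefactor) comes out to 45·π·a_0^7/2.
So A² = (45·π·a_0^7/2)^(−1).
Plugging in a_0 = 5.061 yields A = 0.00040786.

A^2 ≈ 1.663E-7 fm^(-7)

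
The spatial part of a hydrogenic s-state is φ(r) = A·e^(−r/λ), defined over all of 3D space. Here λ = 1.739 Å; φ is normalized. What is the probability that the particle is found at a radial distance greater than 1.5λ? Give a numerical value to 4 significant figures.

P ≈ 0.4232

P = ∫ |φ|² 4πr² dr over r > 1.5λ.
A² is fixed by ∫₀^∞ 4πr²|φ|² dr = 1, i.e. A² = (π·λ^3)^(−1).
Let u = r/λ; then A², 4π and the length scale all cancel, so P = ∫_{1.5}^{∞} u^2·e^(-2·u) du ÷ ∫_{0}^{∞} u^2·e^(-2·u) du.
Using ∫ u^2·e^(-2·u) du = -(2·u^2 + 2·u + 1)·e^(-2·u)/4, the numerator is 17·e^(-3)/8 and the denominator is 1/4.
Taking the ratio yields P = 0.42319.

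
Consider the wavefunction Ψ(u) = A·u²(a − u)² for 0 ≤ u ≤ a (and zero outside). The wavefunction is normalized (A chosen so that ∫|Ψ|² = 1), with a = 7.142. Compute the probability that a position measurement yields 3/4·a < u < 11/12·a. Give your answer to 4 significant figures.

|Ψ|² is the probability density, so P = ∫_{3/4·a}^{11/12·a} |Ψ|² du.
The normalization integral ∫|Ψ|²du over the whole domain equals a^9/630·A², and A² cancels in the ratio.
Substituting t = u/a, A² and the length scale cancel in the ratio: P = ∫_{3/4}^{11/12} t^4·(1 - t)^4 dt / ∫_{0}^{1} t^4·(1 - t)^4 dt.
Using ∫ t^4·(1 - t)^4 dt = t^5·(70·t^4 - 315·t^3 + 540·t^2 - 420·t + 126)/630, the numerator is ≈ 0.0000770591 and the denominator is 1/630.
This works out to P = 0.048547.

P ≈ 0.04855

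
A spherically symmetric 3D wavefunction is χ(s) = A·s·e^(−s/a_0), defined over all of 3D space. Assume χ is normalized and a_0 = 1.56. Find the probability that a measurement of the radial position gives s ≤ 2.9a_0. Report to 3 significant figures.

Integrate the radial probability density 4πs²|χ|² over s ≤ 2.9a_0.
A² is fixed by ∫₀^∞ 4πs²|χ|² ds = 1, i.e. A² = (3·π·a_0^5)^(−1).
In terms of u = s/a_0 (A², 4π and the length scale all cancel between numerator and denominator), P = [∫_{0}^{2.9} u^4·e^(-2·u) du] / [∫_{0}^{∞} u^4·e^(-2·u) du].
An antiderivative of u^4·e^(-2·u) is -(u^4/2 + u^3 + 3·u^2/2 + 3·u/2 + 3/4)·e^(-2·u); evaluating from 0 to 2.9 gives ≈ 0.51546, while the full integral is 3/4.
This evaluates to P = 0.6873.

P ≈ 0.687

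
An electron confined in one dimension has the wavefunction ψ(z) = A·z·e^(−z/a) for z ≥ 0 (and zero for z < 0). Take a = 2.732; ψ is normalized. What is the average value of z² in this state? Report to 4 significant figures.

⟨z²⟩ = ∫ z^2 |ψ|² dz over the full domain.
With ∫₀^∞ z^4 e^(−αz) dz = 4!/α^5, evaluating both integrals, ⟨z²⟩ = 3·a^2.
With a = 2.732, ⟨z^2⟩ = 22.391.

⟨z^2⟩ ≈ 22.39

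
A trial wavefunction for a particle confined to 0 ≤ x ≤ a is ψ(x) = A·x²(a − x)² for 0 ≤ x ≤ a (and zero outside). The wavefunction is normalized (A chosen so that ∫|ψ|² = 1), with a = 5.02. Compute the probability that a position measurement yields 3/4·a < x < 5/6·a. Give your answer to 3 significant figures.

|ψ|² is the probability density, so P = ∫_{3/4·a}^{5/6·a} |ψ|² dx.
The normalization integral ∫|ψ|²dx over the whole domain equals a^9/630·A², and A² cancels in the ratio.
Substituting u = x/a, A² and the length scale cancel in the ratio: P = ∫_{3/4}^{5/6} u^4·(1 - u)^4 du / ∫_{0}^{1} u^4·(1 - u)^4 du.
Using ∫ u^4·(1 - u)^4 du = u^5·(70·u^4 - 315·u^3 + 540·u^2 - 420·u + 126)/630, the numerator is ≈ 0.000063456 and the denominator is 1/630.
This works out to P = 0.03998.

P ≈ 0.0400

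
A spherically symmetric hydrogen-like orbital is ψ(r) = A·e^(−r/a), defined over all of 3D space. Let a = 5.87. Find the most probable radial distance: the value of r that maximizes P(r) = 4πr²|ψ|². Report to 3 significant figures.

Differentiate P(r) = 4πr²|ψ|² with respect to r and set to zero.
This gives r = a.
With a = 5.87, the most probable radial distance is 5.870.

r ≈ 5.87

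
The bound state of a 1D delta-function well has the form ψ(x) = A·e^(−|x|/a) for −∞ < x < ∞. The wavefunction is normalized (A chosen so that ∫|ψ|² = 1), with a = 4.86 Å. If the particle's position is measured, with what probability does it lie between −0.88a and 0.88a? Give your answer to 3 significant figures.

P ≈ 0.828

The probability is P = ∫ |ψ|² dx over [−0.88a, 0.88a].
Since A² = 1/(a), this is the region integral divided by the full normalization integral.
By symmetry take twice the x ≥ 0 contribution in numerator and denominator; the 2's cancel. Substituting u = x/a, A² and the length scale cancel in the ratio: P = ∫_{0}^{0.88} e^(-2·u) du / ∫_{0}^{∞} e^(-2·u) du.
Using ∫ e^(-2·u) du = -e^(-2·u)/2, the numerator is 1/2 - e^(-44/25)/2 and the denominator is 1/2.
The result is P = 0.8280.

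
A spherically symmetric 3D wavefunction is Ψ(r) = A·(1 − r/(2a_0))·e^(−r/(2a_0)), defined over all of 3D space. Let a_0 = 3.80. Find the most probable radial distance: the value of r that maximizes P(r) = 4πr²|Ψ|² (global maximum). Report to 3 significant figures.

r ≈ 19.9

Set d/dr [P(r) = 4πr²|Ψ|²] = 0 and solve for r > 0.
This gives r = a_0·(√(5) + 3).
With a_0 = 3.80, the most probable radial distance is 19.90.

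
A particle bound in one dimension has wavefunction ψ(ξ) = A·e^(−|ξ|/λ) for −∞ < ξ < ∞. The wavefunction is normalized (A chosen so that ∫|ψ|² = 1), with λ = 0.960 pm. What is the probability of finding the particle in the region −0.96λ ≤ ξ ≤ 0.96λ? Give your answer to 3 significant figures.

P ≈ 0.853

The probability is P = ∫ |ψ|² dξ over [−0.96λ, 0.96λ].
With A² fixed by ∫|ψ|² = 1, i.e. A² = (λ)^(−1), substitute and integrate.
Both integrals are even about ξ = 0, so only the ξ ≥ 0 halves are needed (the factors of 2 cancel). Substituting u = ξ/λ, A² and the length scale cancel in the ratio: P = ∫_{0}^{0.96} e^(-2·u) du / ∫_{0}^{∞} e^(-2·u) du.
Using ∫ e^(-2·u) du = -e^(-2·u)/2, the numerator is 1/2 - e^(-48/25)/2 and the denominator is 1/2.
Taking the ratio, P = 0.8534.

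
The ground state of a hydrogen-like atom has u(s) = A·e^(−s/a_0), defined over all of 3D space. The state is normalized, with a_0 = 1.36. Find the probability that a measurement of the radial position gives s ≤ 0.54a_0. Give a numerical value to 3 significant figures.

P ≈ 0.0956

Integrate the radial probability density 4πs²|u|² over s ≤ 0.54a_0.
Normalization gives A² = 1/(π·a_0^3).
Substituting t = s/a_0, A², 4π and the length scale all cancel in the ratio: P = ∫_{0}^{0.54} t^2·e^(-2·t) dt / ∫_{0}^{∞} t^2·e^(-2·t) dt.
Using ∫ t^2·e^(-2·t) dt = -(2·t^2 + 2·t + 1)·e^(-2·t)/4, the numerator is 1/4 - 3329·e^(-27/25)/5000 and the denominator is 1/4.
The region integral divided by the full integral gives P = 0.09559.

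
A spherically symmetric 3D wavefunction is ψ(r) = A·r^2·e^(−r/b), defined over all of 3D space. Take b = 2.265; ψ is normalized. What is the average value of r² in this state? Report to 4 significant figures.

The expectation value is the |ψ|²-weighted average of r^2: ∫ r^2|ψ|² 4πr² dr.
Using ∫₀^∞ rⁿ e^(−αr) dr = n!/αⁿ⁺¹, the ratio of the moment integral to the normalization integral gives ⟨r²⟩ = 14·b^2.
Putting b = 2.265 gives 71.823.

⟨r^2⟩ ≈ 71.82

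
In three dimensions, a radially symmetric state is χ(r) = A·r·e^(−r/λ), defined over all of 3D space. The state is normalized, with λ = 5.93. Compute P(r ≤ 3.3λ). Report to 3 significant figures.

P ≈ 0.787

With dV = 4πr²dr, the probability is ∫|χ|² dV over r ≤ 3.3λ.
Normalization gives A² = 1/(3·π·λ^5).
Let u = r/λ; then A², 4π and the length scale all cancel, so P = ∫_{0}^{3.3} u^4·e^(-2·u) du ÷ ∫_{0}^{∞} u^4·e^(-2·u) du.
With ∫ u^4·e^(-2·u) du = -(u^4/2 + u^3 + 3·u^2/2 + 3·u/2 + 3/4)·e^(-2·u) + C, the region integral is ≈ 0.59047 and the full one is 3/4.
This evaluates to P = 0.7873.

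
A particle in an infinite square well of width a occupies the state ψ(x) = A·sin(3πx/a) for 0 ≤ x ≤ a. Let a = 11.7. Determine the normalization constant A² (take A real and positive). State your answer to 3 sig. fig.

A^2 ≈ 0.171

Normalization requires ∫|ψ|² dx = 1, integrated from 0 to a.
With ∫₀^a sin²(nπx/a) dx = a/2, the integral (without the A² prefactor) comes out to a/2.
Setting this equal to 1 gives A² = 1/(a/2).
With a = 11.7: A² = 0.1709 and A = 0.4134.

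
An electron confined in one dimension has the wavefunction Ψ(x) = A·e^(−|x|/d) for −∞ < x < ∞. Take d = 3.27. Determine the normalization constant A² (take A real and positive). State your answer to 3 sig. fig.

The normalization condition is ∫|Ψ|² dx = 1 from −∞ to ∞.
The integral (without the A² prefactor) comes out to d.
Substituting d = 3.27 gives A² = 0.3058, so A = 0.5530.

A^2 ≈ 0.306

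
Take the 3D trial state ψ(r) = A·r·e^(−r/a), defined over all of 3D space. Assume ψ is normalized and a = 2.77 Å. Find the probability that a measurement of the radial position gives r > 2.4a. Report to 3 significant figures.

P ≈ 0.476

Integrate the radial probability density 4πr²|ψ|² over r > 2.4a.
A² is fixed by ∫₀^∞ 4πr²|ψ|² dr = 1, i.e. A² = (3·π·a^5)^(−1).
In terms of u = r/a (A², 4π and the length scale all cancel between numerator and denominator), P = [∫_{2.4}^{∞} u^4·e^(-2·u) du] / [∫_{0}^{∞} u^4·e^(-2·u) du].
Using ∫ u^4·e^(-2·u) du = -(u^4/2 + u^3 + 3·u^2/2 + 3·u/2 + 3/4)·e^(-2·u), the numerator is ≈ 0.35719 and the denominator is 3/4.
Taking the ratio yields P = 0.4763.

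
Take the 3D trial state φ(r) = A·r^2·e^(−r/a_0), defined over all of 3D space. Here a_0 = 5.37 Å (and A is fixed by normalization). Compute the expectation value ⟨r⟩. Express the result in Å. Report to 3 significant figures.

⟨r⟩ ≈ 18.8 Å

⟨r⟩ = ∫ r |φ|² 4πr² dr over the full domain.
With ∫₀^∞ r^7 e^(−αr) dr = 7!/α^8, evaluating both integrals, ⟨r⟩ = 7·a_0/2.
Putting a_0 = 5.37 gives 18.80.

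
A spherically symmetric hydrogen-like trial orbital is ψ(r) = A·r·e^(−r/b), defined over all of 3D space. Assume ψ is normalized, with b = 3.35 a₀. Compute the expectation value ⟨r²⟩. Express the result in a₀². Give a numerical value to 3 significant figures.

⟨r²⟩ = ∫ r^2 |ψ|² 4πr² dr over the full domain.
With ∫₀^∞ r^6 e^(−αr) dr = 6!/α^7, the ratio of the moment integral to the normalization integral gives ⟨r²⟩ = 15·b^2/2.
With b = 3.35, ⟨r^2⟩ = 84.17.

⟨r^2⟩ ≈ 84.2 a₀^2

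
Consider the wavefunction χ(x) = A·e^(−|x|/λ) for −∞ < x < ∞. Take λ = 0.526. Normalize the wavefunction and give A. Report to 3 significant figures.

Require ∫ |χ|² dx = 1 over the whole domain.
With ∫₀^∞ x^0 e^(−αx) dx = 0!/α^1, carrying out the integral gives A² · λ.
Hence A² = 1/[λ].
Substituting λ = 0.526 gives A² = 1.901, so A = 1.379.

A ≈ 1.38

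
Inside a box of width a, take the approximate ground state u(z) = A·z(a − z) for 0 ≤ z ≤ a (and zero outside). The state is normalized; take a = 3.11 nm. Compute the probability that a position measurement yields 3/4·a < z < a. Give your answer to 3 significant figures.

P ≈ 0.104

The probability is P = ∫ |u|² dz over [3/4·a, a].
The normalization integral ∫|u|²dz over the whole domain equals a^5/30·A², and A² cancels in the ratio.
Substituting t = z/a, A² and the length scale cancel in the ratio: P = ∫_{3/4}^{1} t^2·(1 - t)^2 dt / ∫_{0}^{1} t^2·(1 - t)^2 dt.
An antiderivative of t^2·(1 - t)^2 is t^3·(6·t^2 - 15·t + 10)/30; evaluating from 3/4 to 1 gives ≈ 0.0034505, while the full integral is 1/30.
Evaluating gives P = 53/512.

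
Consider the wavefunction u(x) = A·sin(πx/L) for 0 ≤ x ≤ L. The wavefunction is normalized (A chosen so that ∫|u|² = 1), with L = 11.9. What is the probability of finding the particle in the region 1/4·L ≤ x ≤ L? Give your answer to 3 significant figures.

|u|² is the probability density, so P = ∫_{1/4·L}^{L} |u|² dx.
With A² fixed by ∫|u|² = 1, i.e. A² = (L/2)^(−1), substitute and integrate.
Substituting t = x/L, A² and the length scale cancel in the ratio: P = ∫_{1/4}^{1} sin(π·t)^2 dt / ∫_{0}^{1} sin(π·t)^2 dt.
Using ∫ sin(π·t)^2 dt = t/2 - sin(2·π·t)/(4·π), the numerator is 1/(4·π) + 3/8 and the denominator is 1/2.
Taking the ratio, P = (2 + 3·π)/(4·π).

P ≈ 0.909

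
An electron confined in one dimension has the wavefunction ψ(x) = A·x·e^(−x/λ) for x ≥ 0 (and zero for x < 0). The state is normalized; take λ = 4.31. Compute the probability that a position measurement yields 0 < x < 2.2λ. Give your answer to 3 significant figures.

P ≈ 0.815

The probability is P = ∫ |ψ|² dx over [0, 2.2λ].
The normalization integral ∫|ψ|²dx over the whole domain equals λ^3/4·A², and A² cancels in the ratio.
In terms of u = x/λ (A² and the length scale cancel between numerator and denominator), P = [∫_{0}^{2.2} u^2·e^(-2·u) du] / [∫_{0}^{∞} u^2·e^(-2·u) du].
An antiderivative of u^2·e^(-2·u) is -(2·u^2 + 2·u + 1)·e^(-2·u)/4; evaluating from 0 to 2.2 gives 1/4 - 377·e^(-22/5)/100, while the full integral is 1/4.
The result is P = 0.8149.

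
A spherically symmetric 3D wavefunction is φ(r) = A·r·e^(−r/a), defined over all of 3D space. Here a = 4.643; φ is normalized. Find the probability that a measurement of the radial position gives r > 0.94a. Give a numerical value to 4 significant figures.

With dV = 4πr²dr, the probability is ∫|φ|² dV over r > 0.94a.
A² is fixed by ∫₀^∞ 4πr²|φ|² dr = 1, i.e. A² = (3·π·a^5)^(−1).
In terms of u = r/a (A², 4π and the length scale all cancel between numerator and denominator), P = [∫_{0.94}^{∞} u^4·e^(-2·u) du] / [∫_{0}^{∞} u^4·e^(-2·u) du].
With ∫ u^4·e^(-2·u) du = -(u^4/2 + u^3 + 3·u^2/2 + 3·u/2 + 3/4)·e^(-2·u) + C, the region integral is ≈ 0.718144 and the full one is 3/4.
Taking the ratio yields P = 0.95752.

P ≈ 0.9575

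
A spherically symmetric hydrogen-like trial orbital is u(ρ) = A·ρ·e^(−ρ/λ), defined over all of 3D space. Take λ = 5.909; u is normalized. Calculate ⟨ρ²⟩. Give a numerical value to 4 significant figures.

⟨ρ^2⟩ ≈ 261.9

By definition ⟨ρ²⟩ = ∫ ρ^2 |u(ρ)|² 4πρ² dρ.
Evaluating both integrals, ⟨ρ²⟩ = 15·λ^2/2.
With λ = 5.909, ⟨ρ^2⟩ = 261.87.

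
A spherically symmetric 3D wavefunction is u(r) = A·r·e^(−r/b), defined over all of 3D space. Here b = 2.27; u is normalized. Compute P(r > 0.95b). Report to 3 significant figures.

P = ∫ |u|² 4πr² dr over r > 0.95b.
Normalization gives A² = 1/(3·π·b^5).
Substituting t = r/b, A², 4π and the length scale all cancel in the ratio: P = ∫_{0.95}^{∞} t^4·e^(-2·t) dt / ∫_{0}^{∞} t^4·e^(-2·t) dt.
Using ∫ t^4·e^(-2·t) dt = -(t^4/2 + t^3 + 3·t^2/2 + 3·t/2 + 3/4)·e^(-2·t), the numerator is ≈ 0.71694 and the denominator is 3/4.
This evaluates to P = 0.9559.

P ≈ 0.956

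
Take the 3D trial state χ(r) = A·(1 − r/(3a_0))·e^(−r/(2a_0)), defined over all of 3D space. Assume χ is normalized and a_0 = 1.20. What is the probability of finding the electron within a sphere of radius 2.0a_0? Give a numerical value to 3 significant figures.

P = ∫ |χ|² 4πr² dr over r ≤ 2.0a_0.
The full normalization integral is A²·[8·π·a_0^3/3] = 1, fixing A².
In terms of u = r/a_0 (A², 4π and the length scale all cancel between numerator and denominator), P = [∫_{0}^{2.0} u^2·(1 - u/3)^2·e^(-u) du] / [∫_{0}^{∞} u^2·(1 - u/3)^2·e^(-u) du].
Using ∫ u^2·(1 - u/3)^2·e^(-u) du = (-u^4 + 2·u^3 - 3·u^2 - 6·u - 6)·e^(-u)/9, the numerator is 2/3 - 10·e^(-2)/3 and the denominator is 2/3.
The region integral divided by the full integral gives P = 0.3233.

P ≈ 0.323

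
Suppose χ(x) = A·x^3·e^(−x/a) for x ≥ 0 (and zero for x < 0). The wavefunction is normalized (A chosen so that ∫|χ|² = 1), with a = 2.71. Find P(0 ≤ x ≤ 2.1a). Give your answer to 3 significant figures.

P ≈ 0.133

The probability is P = ∫ |χ|² dx over [0, 2.1a].
The normalization integral ∫|χ|²dx over the whole domain equals 45·a^7/8·A², and A² cancels in the ratio.
Substituting u = x/a, A² and the length scale cancel in the ratio: P = ∫_{0}^{2.1} u^6·e^(-2·u) du / ∫_{0}^{∞} u^6·e^(-2·u) du.
With ∫ u^6·e^(-2·u) du = -(4·u^6 + 12·u^5 + 30·u^4 + 60·u^3 + 90·u^2 + 90·u + 45)·e^(-2·u)/8 + C, the region integral is ≈ 0.74552 and the full one is 45/8.
This works out to P = 0.1325.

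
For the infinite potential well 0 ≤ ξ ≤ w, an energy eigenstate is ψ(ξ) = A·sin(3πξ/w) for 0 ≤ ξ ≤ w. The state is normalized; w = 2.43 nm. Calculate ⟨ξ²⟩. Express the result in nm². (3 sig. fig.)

⟨ξ^2⟩ ≈ 1.94 nm^2

By definition ⟨ξ²⟩ = ∫ ξ^2 |ψ(ξ)|² dξ.
Evaluating both integrals, ⟨ξ²⟩ = -w^2/(18·π^2) + w^2/3.
With w = 2.43, ⟨ξ^2⟩ = 1.935.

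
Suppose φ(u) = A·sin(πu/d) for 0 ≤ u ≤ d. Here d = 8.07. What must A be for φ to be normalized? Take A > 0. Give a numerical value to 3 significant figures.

A ≈ 0.498

Require ∫ |φ|² du = 1 over the whole domain.
Using sin²θ = (1 − cos 2θ)/2, with φ = A·sin(πu/d), the integral evaluates to A²·[d/2].
Plugging in d = 8.07 yields A = 0.4978.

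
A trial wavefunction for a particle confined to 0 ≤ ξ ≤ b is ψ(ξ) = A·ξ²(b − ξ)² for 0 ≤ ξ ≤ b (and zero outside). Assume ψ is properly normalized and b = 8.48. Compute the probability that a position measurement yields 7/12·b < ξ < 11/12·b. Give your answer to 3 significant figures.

P ≈ 0.302

The probability is P = ∫ |ψ|² dξ over [7/12·b, 11/12·b].
The normalization integral ∫|ψ|²dξ over the whole domain equals b^9/630·A², and A² cancels in the ratio.
Let u = ξ/b; then A² and the length scale cancel, so P = ∫_{7/12}^{11/12} u^4·(1 - u)^4 du ÷ ∫_{0}^{1} u^4·(1 - u)^4 du.
An antiderivative of u^4·(1 - u)^4 is u^5·(70·u^4 - 315·u^3 + 540·u^2 - 420·u + 126)/630; evaluating from 7/12 to 11/12 gives ≈ 0.00047929, while the full integral is 1/630.
The result is P = 0.3019.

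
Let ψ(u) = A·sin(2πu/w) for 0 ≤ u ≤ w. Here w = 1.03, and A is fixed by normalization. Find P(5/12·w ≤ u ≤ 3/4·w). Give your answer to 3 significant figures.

P ≈ 0.264

P = ∫_{5/12·w}^{3/4·w} |ψ(u)|² du.
The normalization integral ∫|ψ|²du over the whole domain equals w/2·A², and A² cancels in the ratio.
Let t = u/w; then A² and the length scale cancel, so P = ∫_{5/12}^{3/4} sin(2·π·t)^2 dt ÷ ∫_{0}^{1} sin(2·π·t)^2 dt.
With ∫ sin(2·π·t)^2 dt = t/2 - sin(4·π·t)/(8·π) + C, the region integral is -√(3)/(16·π) + 1/6 and the full one is 1/2.
This works out to P = (-√(3)/8 + π/3)/π.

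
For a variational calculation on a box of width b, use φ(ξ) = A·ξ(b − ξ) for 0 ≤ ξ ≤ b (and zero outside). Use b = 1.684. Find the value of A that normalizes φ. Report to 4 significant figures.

A ≈ 1.488

We need A² ∫|f|² dξ = 1, taking the integral from 0 to b.
The integral (without the A² prefactor) comes out to b^5/30.
Hence A² = 1/[b^5/30].
Substituting b = 1.684 gives A² = 2.2152, so A = 1.4884.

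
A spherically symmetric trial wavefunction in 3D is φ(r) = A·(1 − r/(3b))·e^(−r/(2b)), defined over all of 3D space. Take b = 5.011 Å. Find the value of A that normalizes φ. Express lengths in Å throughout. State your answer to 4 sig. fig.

We need A² ∫|f|² 4πr² dr = 1, taking the integral from 0 to ∞.
In 3D with spherical symmetry the volume element is 4πr² dr.
Using ∫₀^∞ rⁿ e^(−αr) dr = n!/αⁿ⁺¹, the integral (without the A² prefactor) comes out to 8·π·b^3/3.
Substituting b = 5.011 gives A² = 0.00094865, so A = 0.030800.

A ≈ 0.03080 Å^(-3/2)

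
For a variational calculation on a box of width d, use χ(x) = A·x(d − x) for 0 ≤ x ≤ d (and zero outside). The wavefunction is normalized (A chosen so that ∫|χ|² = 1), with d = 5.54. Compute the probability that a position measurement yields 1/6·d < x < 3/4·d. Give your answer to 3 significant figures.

P ≈ 0.861

|χ|² is the probability density, so P = ∫_{1/6·d}^{3/4·d} |χ|² dx.
The normalization integral ∫|χ|²dx over the whole domain equals d^5/30·A², and A² cancels in the ratio.
In terms of u = x/d (A² and the length scale cancel between numerator and denominator), P = [∫_{1/6}^{3/4} u^2·(1 - u)^2 du] / [∫_{0}^{1} u^2·(1 - u)^2 du].
An antiderivative of u^2·(1 - u)^2 is u^3·(6·u^2 - 15·u + 10)/30; evaluating from 1/6 to 3/4 gives ≈ 0.028700, while the full integral is 1/30.
Taking the ratio, P = 0.8610.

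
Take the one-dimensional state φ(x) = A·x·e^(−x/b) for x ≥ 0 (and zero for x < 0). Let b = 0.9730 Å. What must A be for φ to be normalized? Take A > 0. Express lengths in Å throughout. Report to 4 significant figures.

A ≈ 2.084 Å^(-3/2)

Require ∫ |φ|² dx = 1 over the whole domain.
Carrying out the integral gives A² · b^3/4.
Setting this equal to 1 gives A² = 1/(b^3/4).
With b = 0.9730: A² = 4.3423 and A = 2.0838.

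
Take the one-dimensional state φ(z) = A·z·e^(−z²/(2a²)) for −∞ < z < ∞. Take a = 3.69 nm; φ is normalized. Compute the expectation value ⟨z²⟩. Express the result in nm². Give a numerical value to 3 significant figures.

⟨z^2⟩ ≈ 20.4 nm^2

⟨z²⟩ = ∫ z^2 |φ|² dz over the full domain.
Since the A² factors cancel between numerator and denominator, ⟨z²⟩ = 3·a^2/2.
With a = 3.69, ⟨z^2⟩ = 20.42.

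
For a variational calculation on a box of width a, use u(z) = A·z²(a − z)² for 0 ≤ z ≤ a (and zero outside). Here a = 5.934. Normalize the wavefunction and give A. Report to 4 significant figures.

A ≈ 0.008310

The normalization condition is ∫|u|² dz = 1 from 0 to a.
Expanding the polynomial and integrating term by term, carrying out the integral gives A² · a^9/630.
Hence A² = 1/[a^9/630].
With a = 5.934: A² = 0.000069058 and A = 0.0083101.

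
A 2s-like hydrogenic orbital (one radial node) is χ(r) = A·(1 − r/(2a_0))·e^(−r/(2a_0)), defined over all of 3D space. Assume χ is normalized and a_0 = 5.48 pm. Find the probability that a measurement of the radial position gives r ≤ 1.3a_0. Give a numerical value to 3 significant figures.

P = ∫ |χ|² 4πr² dr over r ≤ 1.3a_0.
Normalization gives A² = 1/(8·π·a_0^3).
In terms of u = r/a_0 (A², 4π and the length scale all cancel between numerator and denominator), P = [∫_{0}^{1.3} u^2·(1 - u/2)^2·e^(-u) du] / [∫_{0}^{∞} u^2·(1 - u/2)^2·e^(-u) du].
Using ∫ u^2·(1 - u/2)^2·e^(-u) du = -(u^4/4 + u^2 + 2·u + 2)·e^(-u), the numerator is ≈ 0.091181 and the denominator is 2.
The region integral divided by the full integral gives P = 0.04559.

P ≈ 0.0456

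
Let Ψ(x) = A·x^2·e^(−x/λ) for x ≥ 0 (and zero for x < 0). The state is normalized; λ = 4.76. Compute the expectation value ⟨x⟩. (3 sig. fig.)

⟨x⟩ ≈ 11.9

The expectation value is the |Ψ|²-weighted average of x: ∫ x|Ψ|² dx.
With ∫₀^∞ x^5 e^(−αx) dx = 5!/α^6, the ratio of the moment integral to the normalization integral gives ⟨x⟩ = 5·λ/2.
Putting λ = 4.76 gives 11.90.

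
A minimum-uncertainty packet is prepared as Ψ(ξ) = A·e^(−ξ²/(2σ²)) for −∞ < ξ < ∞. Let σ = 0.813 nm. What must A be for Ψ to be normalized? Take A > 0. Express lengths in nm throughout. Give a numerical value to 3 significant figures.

A ≈ 0.833 nm^(-1/2)

Normalization requires ∫|Ψ|² dξ = 1, integrated from −∞ to ∞.
With Ψ = A·e^(−ξ²/(2σ²)), the integral evaluates to A²·[√(π)·σ].
Setting this equal to 1 gives A² = 1/(√(π)·σ).
Substituting σ = 0.813 gives A² = 0.6940, so A = 0.8330.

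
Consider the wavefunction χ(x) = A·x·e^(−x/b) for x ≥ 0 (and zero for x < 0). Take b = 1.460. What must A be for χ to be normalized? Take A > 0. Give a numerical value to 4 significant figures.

Require ∫ |χ|² dx = 1 over the whole domain.
Recall ∫₀^∞ x^m e^(−x/β) dx = m!·β^(m+1), ∫|χ|² dx = A²·(b^3/4).
Hence A² = 1/[b^3/4].
With b = 1.460: A² = 1.2853 and A = 1.1337.

A ≈ 1.134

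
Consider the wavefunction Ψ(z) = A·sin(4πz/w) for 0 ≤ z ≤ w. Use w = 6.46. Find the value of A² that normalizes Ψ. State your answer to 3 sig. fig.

A^2 ≈ 0.310

We need A² ∫|f|² dz = 1, taking the integral from 0 to w.
With ∫₀^w sin²(nπz/w) dz = w/2, ∫|Ψ|² dz = A²·(w/2).
With w = 6.46: A² = 0.3096 and A = 0.5564.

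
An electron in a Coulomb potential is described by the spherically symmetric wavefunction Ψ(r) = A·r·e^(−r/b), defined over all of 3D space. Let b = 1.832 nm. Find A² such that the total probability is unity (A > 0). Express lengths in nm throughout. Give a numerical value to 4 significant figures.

A^2 ≈ 0.005142 nm^(-5)

Require ∫ |Ψ|² 4πr² dr = 1 over the whole domain.
In 3D with spherical symmetry the volume element is 4πr² dr.
Using ∫₀^∞ rⁿ e^(−αr) dr = n!/αⁿ⁺¹, ∫|Ψ|² 4πr² dr = A²·(3·π·b^5).
Setting this equal to 1 gives A² = 1/(3·π·b^5).
Plugging in b = 1.832 yields A = 0.071705.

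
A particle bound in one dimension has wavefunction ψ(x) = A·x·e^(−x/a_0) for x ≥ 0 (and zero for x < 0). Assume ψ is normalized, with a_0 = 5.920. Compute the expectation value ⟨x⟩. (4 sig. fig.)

The expectation value is the |ψ|²-weighted average of x: ∫ x|ψ|² dx.
With ∫₀^∞ x^3 e^(−αx) dx = 3!/α^4, evaluating both integrals, ⟨x⟩ = 3·a_0/2.
Putting a_0 = 5.920 gives 8.8800.

⟨x⟩ ≈ 8.880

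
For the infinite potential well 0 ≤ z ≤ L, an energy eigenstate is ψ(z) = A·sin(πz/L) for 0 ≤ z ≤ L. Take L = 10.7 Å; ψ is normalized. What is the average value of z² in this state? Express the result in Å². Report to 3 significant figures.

⟨z^2⟩ ≈ 32.4 Å^2

By definition ⟨z²⟩ = ∫ z^2 |ψ(z)|² dz.
With ∫₀^L sin²(nπz/L) dz = L/2, evaluating both integrals, ⟨z²⟩ = -L^2/(2·π^2) + L^2/3.
Putting L = 10.7 gives 32.36.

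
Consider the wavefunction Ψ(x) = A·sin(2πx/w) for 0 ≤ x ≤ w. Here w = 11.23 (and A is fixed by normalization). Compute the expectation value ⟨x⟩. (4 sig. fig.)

⟨x⟩ ≈ 5.615

By definition ⟨x⟩ = ∫ x |Ψ(x)|² dx.
With ∫₀^w sin²(nπx/w) dx = w/2, evaluating both integrals, ⟨x⟩ = w/2.
Putting w = 11.23 gives 5.6150.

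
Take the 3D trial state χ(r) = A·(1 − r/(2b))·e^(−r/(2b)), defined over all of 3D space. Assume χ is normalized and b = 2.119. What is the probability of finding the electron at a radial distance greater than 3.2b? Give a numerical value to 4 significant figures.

P ≈ 0.9142

Integrate the radial probability density 4πr²|χ|² over r > 3.2b.
A² is fixed by ∫₀^∞ 4πr²|χ|² dr = 1, i.e. A² = (8·π·b^3)^(−1).
Substituting u = r/b, A², 4π and the length scale all cancel in the ratio: P = ∫_{3.2}^{∞} u^2·(1 - u/2)^2·e^(-u) du / ∫_{0}^{∞} u^2·(1 - u/2)^2·e^(-u) du.
An antiderivative of u^2·(1 - u/2)^2·e^(-u) is -(u^4/4 + u^2 + 2·u + 2)·e^(-u); evaluating from 3.2 to ∞ gives ≈ 1.82836, while the full integral is 2.
The region integral divided by the full integral gives P = 0.91418.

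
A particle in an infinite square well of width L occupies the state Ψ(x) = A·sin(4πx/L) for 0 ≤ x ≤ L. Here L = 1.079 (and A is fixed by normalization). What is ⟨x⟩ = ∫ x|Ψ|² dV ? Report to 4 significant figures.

⟨x⟩ ≈ 0.5395

The expectation value is the |Ψ|²-weighted average of x: ∫ x|Ψ|² dx.
Since the A² factors cancel between numerator and denominator, ⟨x⟩ = L/2.
With L = 1.079, ⟨x⟩ = 0.53950.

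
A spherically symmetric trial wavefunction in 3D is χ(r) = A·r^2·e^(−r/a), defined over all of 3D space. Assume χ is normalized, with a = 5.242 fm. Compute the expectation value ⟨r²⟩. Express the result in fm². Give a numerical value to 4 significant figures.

⟨r²⟩ = ∫ r^2 |χ|² 4πr² dr over the full domain.
The ratio of the moment integral to the normalization integral gives ⟨r²⟩ = 14·a^2.
Putting a = 5.242 gives 384.70.

⟨r^2⟩ ≈ 384.7 fm^2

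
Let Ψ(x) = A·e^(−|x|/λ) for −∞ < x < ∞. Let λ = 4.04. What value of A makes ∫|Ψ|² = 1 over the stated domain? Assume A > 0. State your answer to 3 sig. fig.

A ≈ 0.498

The normalization condition is ∫|Ψ|² dx = 1 from −∞ to ∞.
With Ψ = A·e^(−|x|/λ), the integral evaluates to A²·[λ].
So A² = (λ)^(−1).
Substituting λ = 4.04 gives A² = 0.2475, so A = 0.4975.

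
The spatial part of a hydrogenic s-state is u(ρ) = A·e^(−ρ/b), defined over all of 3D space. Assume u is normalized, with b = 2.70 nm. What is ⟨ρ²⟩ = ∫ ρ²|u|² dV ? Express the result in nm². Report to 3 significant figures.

⟨ρ²⟩ = ∫ ρ^2 |u|² 4πρ² dρ over the full domain.
Recall ∫₀^∞ ρ^m e^(−ρ/β) dρ = m!·β^(m+1), since the A² factors cancel between numerator and denominator, ⟨ρ²⟩ = 3·b^2.
With b = 2.70, ⟨ρ^2⟩ = 21.87.

⟨ρ^2⟩ ≈ 21.9 nm^2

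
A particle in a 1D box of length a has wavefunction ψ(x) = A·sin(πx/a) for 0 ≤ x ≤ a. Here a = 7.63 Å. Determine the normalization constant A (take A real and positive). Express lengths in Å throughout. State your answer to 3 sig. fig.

The normalization condition is ∫|ψ|² dx = 1 from 0 to a.
With ψ = A·sin(πx/a), the integral evaluates to A²·[a/2].
Setting this equal to 1 gives A² = 1/(a/2).
With a = 7.63: A² = 0.2621 and A = 0.5120.

A ≈ 0.512 Å^(-1/2)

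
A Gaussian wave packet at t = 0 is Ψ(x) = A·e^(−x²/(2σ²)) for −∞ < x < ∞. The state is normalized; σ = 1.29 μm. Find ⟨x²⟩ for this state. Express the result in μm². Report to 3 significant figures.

⟨x^2⟩ ≈ 0.832 μm^2

The expectation value is the |Ψ|²-weighted average of x^2: ∫ x^2|Ψ|² dx.
Evaluating both integrals, ⟨x²⟩ = σ^2/2.
With σ = 1.29, ⟨x^2⟩ = 0.8321.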